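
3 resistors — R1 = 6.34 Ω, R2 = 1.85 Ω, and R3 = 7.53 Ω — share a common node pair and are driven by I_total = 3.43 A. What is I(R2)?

I ≈ 2.23 A

Conductances: ΣG = 1/6.34 + 1/1.85 + 1/7.53 = 0.8311 (1/Ω).
R2 takes the fraction G_k/ΣG = 0.5405/0.8311 = 0.6504, so I = 3.43 × 0.6504 = 2.231 A.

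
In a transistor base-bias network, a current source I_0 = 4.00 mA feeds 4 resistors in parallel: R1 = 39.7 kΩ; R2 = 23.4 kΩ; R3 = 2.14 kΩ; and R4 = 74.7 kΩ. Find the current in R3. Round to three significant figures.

ΣG = 1/39.7 + 1/23.4 + 1/2.14 + 1/74.7 = 0.5486.
Current divider: I(R3) = I_0 · G_k/ΣG = 4.00 × (0.4673/0.5486) = 4.00 × 0.8518 = 3.407 mA.

I ≈ 3.41 mA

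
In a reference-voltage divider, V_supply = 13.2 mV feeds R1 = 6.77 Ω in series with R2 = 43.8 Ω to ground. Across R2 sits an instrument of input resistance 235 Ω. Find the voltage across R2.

V_out ≈ 11.2 mV

R2 ‖ R_L = (43.8 × 235)/(43.8 + 235) = 36.92 Ω.
Now apply the divider: V_out = 13.2 × 0.8450 = 11.15 mV.
(Unloaded it would be 11.4 mV; the load pulls it down.)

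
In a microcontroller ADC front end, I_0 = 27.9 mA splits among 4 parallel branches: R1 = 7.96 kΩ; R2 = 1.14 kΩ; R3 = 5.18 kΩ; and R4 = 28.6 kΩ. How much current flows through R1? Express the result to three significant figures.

I ≈ 2.85 mA

ΣG = 1/7.96 + 1/1.14 + 1/5.18 + 1/28.6 = 1.231.
R1 takes the fraction G_k/ΣG = 0.1256/1.231 = 0.1021, so I = 27.9 × 0.1021 = 2.848 mA.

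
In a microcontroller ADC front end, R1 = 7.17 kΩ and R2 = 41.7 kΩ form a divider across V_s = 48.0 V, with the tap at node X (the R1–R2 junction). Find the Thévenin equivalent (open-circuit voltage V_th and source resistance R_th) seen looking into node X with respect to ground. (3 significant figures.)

V_th is the unloaded tap voltage: V_s · R2/(R1+R2) = 48.0 × 0.8533 = 40.96 V.
Zeroing V_s shorts the top of R1 to ground, so R_th = R1 ‖ R2 = 6.118 kΩ.

V_th ≈ 41.0 V, R_th ≈ 6.12 kΩ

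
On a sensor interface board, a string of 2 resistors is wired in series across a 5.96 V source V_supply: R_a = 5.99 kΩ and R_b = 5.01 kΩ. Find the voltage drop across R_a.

V ≈ 3.25 V

Total series resistance ΣR = 5.99 + 5.01 = 11.00 kΩ.
Voltage divider: V = V_supply · (5.990 / 11.00) = 5.96 × 0.5445 = 3.245 V.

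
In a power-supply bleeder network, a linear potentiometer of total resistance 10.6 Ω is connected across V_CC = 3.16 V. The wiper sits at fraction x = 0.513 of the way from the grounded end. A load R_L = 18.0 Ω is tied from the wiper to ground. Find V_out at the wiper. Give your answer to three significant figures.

Split the track: R_lower = x·R_p = 5.438 Ω, R_upper = (1−x)·R_p = 5.162 Ω.
R_L loads the lower segment: effective lower R = 4.176 Ω.
V_out = 3.16 × 4.176/(5.162 + 4.176) = 1.413 V.

V_out ≈ 1.41 V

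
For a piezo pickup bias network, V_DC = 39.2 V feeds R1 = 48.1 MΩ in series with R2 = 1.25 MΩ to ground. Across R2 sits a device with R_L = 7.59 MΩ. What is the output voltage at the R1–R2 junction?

First combine the lower leg with the load: R2 ‖ R_L = 1.073 MΩ.
Then V_out = V_DC · R2'/(R1 + R2') = 39.2 × 1.073/49.17 = 0.8556 V.

V_out ≈ 0.856 V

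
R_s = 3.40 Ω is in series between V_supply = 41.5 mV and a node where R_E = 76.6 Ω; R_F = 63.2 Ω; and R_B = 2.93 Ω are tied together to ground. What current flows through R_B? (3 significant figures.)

I ≈ 6.27 mA

Equivalent of the parallel group: R_p = 2.701 Ω.
Node voltage V_A = V_supply · R_p/(R_s + R_p) = 41.5 × 0.4428 = 18.37 mV.
I(R_B) = V_A / R_B = 18.37/2.93 = 6.271 mA.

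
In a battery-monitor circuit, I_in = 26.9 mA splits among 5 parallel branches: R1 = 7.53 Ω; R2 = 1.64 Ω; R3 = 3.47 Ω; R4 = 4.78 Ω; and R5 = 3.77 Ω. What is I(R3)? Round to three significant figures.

Total conductance ΣG = 1/7.53 + 1/1.64 + 1/3.47 + 1/4.78 + 1/3.77 = 1.505 (units of 1/Ω).
R3 takes the fraction G_k/ΣG = 0.2882/1.505 = 0.1915, so I = 26.9 × 0.1915 = 5.150 mA.

I ≈ 5.15 mA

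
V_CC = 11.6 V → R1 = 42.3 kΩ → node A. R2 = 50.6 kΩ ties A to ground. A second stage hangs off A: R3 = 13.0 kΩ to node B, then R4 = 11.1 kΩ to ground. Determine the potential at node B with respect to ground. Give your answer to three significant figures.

V_B ≈ 1.49 V

Looking into the second stage from A: R3 + R4 = 24.10 kΩ appears in parallel with R2.
R2 ‖ (R3+R4) = 16.32 kΩ.
V_A = 11.6 × 16.32/(42.3 + 16.32) = 3.230 V.
V_B = V_A × 0.4606 = 1.488 V.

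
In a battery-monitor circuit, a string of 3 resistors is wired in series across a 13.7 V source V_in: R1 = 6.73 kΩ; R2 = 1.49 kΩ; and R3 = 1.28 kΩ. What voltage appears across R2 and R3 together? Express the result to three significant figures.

V ≈ 3.99 V

ΣR = 6.73 + 1.49 + 1.28 = 9.500 kΩ.
R_{R2..R3} = 1.49 + 1.28 = 2.770 kΩ.
Voltage divider: V = V_in · (2.770 / 9.500) = 13.7 × 0.2916 = 3.995 V.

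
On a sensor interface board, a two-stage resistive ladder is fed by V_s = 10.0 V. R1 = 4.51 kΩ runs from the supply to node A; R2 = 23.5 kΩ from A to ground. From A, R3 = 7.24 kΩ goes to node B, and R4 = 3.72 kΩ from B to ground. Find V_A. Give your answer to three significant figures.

V_A ≈ 6.24 V

The second stage (R3 + R4 = 10.96 kΩ) loads node A in parallel with R2.
R2 ‖ (R3+R4) = 7.474 kΩ.
V_A = 10.0 × 7.474/(4.51 + 7.474) = 6.237 V.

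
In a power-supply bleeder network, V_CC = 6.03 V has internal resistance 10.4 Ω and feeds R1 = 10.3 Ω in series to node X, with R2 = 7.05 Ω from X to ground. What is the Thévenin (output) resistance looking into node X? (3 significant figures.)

R1' = 10.4 + 10.3 = 20.70 Ω (source resistance + R1).
With V_CC suppressed (replaced by a short), R_th = R1' ‖ R2 = (20.70 × 7.05)/(20.70 + 7.05) = 5.259 Ω.

R_th ≈ 5.26 Ω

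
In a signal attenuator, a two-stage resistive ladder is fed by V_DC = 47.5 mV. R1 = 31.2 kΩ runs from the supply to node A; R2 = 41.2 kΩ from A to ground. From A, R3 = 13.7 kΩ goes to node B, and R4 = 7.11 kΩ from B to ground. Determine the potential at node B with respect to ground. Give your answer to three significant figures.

Looking into the second stage from A: R3 + R4 = 20.81 kΩ appears in parallel with R2.
R2 ‖ (R3+R4) = 13.83 kΩ.
So V_A = 47.5 × 0.3071 = 14.59 mV.
Then the unloaded second divider: V_B = V_A × R4/(R3+R4) = 14.59 × 0.3417 = 4.983 mV.

V_B ≈ 4.98 mV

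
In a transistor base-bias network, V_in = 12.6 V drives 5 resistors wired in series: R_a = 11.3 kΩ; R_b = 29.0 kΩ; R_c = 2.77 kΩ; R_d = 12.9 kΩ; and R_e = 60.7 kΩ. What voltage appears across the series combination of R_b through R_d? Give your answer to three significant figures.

V ≈ 4.82 V

ΣR = 11.3 + 29.0 + 2.77 + 12.9 + 60.7 = 116.7 kΩ.
R_{R_b..R_d} = 29.0 + 2.77 + 12.9 = 44.67 kΩ.
By the voltage-divider rule, V = 12.6 × 44.67/116.7 = 4.824 V.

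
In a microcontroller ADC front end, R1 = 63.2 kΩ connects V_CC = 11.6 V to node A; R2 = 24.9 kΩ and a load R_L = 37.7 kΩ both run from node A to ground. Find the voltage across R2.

First combine the lower leg with the load: R2 ‖ R_L = 15.00 kΩ.
Now apply the divider: V_out = 11.6 × 0.1918 = 2.225 V.

V_out ≈ 2.22 V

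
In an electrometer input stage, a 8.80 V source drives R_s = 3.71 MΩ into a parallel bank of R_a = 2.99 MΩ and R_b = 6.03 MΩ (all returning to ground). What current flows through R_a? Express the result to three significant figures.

I ≈ 1.03 µA

Combine the parallel branches: R_p = (1/2.99 + 1/6.03)⁻¹ = 1.999 MΩ.
V_A = 8.80 × 1.999/5.709 = 3.081 V.
Branch current I = V_A/R_a = 3.081/2.99 = 1.030 µA.
(Check via current divider: I_total = 1.541 µA; share G_k/ΣG = 0.6685 → same result.)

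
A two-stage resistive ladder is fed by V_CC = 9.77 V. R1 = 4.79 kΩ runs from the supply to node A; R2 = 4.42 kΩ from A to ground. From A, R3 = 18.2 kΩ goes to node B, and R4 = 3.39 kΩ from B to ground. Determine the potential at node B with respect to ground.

The second stage (R3 + R4 = 21.59 kΩ) loads node A in parallel with R2.
Effective lower resistance at A: R2 ‖ 21.59 = 3.669 kΩ.
V_A = 9.77 × 3.669/(4.79 + 3.669) = 4.238 V.
V_B = V_A × 0.1570 = 0.6654 V.

V_B ≈ 0.665 V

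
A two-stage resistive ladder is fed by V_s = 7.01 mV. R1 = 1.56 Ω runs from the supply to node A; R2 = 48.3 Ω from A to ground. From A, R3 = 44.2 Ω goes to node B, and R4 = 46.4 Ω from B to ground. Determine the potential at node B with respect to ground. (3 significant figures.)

V_B ≈ 3.42 mV

The second stage (R3 + R4 = 90.60 Ω) loads node A in parallel with R2.
R2 ‖ (R3+R4) = 31.50 Ω.
V_A = 7.01 × 31.50/(1.56 + 31.50) = 6.679 mV.
V_B = V_A × 0.5121 = 3.421 mV.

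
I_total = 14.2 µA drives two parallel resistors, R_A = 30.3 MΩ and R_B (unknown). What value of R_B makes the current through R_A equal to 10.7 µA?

The fraction through R_A equals R_B/(R_A+R_B).
With f = 0.7535, R_B = R_A · f/(1−f) = 30.3 × 3.057 = 92.63 MΩ.

R_B ≈ 92.6 MΩ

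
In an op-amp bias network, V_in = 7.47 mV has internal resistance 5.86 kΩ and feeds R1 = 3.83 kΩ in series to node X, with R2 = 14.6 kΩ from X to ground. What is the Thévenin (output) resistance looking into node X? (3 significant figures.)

R_th ≈ 5.82 kΩ

R1' = 5.86 + 3.83 = 9.690 kΩ (source resistance + R1).
Zeroing V_in shorts the top of R1' to ground, so R_th = R1' ‖ R2 = 5.824 kΩ.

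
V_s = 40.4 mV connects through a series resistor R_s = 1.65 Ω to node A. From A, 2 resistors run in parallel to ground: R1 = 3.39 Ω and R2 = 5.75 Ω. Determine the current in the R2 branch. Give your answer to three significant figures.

I ≈ 3.96 mA

Combine the parallel branches: R_p = (1/3.39 + 1/5.75)⁻¹ = 2.133 Ω.
V_A by voltage divider: V_A = 40.4 × 2.133/(1.65 + 2.133) = 22.78 mV.
Branch current I = V_A/R2 = 22.78/5.75 = 3.961 mA.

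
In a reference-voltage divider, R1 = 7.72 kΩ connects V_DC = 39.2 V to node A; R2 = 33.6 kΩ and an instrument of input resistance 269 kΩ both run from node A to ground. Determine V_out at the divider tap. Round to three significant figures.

V_out ≈ 31.1 V

First combine the lower leg with the load: R2 ‖ R_L = 29.87 kΩ.
Then V_out = V_DC · R2'/(R1 + R2') = 39.2 × 29.87/37.59 = 31.15 V.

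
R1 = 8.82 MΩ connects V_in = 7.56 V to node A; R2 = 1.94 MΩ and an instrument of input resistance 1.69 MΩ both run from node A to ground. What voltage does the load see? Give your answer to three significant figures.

V_out ≈ 0.702 V

The load sits in parallel with R2, giving an effective lower resistance R2' = R2·R_L/(R2+R_L) = 0.9032 MΩ.
Now apply the divider: V_out = 7.56 × 0.09289 = 0.7023 V.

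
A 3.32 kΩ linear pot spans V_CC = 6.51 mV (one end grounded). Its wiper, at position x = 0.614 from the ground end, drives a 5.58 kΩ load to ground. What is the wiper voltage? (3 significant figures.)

Lower segment x·R_p = 2.038 kΩ; upper segment (1−x)·R_p = 1.282 kΩ.
Lower segment in parallel with the load: 2.038 ‖ 5.58 = 1.493 kΩ.
Loaded-divider output: V_out = 6.51 × 0.5381 = 3.503 mV.
(Unloaded: V_out = x·V_CC = 4.00 mV.)

V_out ≈ 3.50 mV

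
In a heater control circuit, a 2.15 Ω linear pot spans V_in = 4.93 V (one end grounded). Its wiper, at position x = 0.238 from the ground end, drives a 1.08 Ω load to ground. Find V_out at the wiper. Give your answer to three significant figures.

V_out ≈ 0.862 V

Split the track: R_lower = x·R_p = 0.5117 Ω, R_upper = (1−x)·R_p = 1.638 Ω.
(x·R_p) ‖ R_L = 0.3472 Ω.
Then V_out = V_in · 0.3472/(1.638 + 0.3472) = 0.8621 V.
(Unloaded: V_out = x·V_in = 1.17 V.)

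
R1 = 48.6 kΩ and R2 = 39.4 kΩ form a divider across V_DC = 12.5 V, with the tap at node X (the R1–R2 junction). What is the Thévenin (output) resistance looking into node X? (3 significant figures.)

Looking into X with the source shorted: R_th = R1·R2/(R1+R2) = 48.60 × 39.4/88.00 = 21.76 kΩ.

R_th ≈ 21.8 kΩ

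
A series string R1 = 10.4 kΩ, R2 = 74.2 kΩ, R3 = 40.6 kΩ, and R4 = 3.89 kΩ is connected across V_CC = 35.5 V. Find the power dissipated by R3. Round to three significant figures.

ΣR = 129.1 kΩ → I = 35.5/129.1 = 0.2750 mA.
P(R3) = I²·R3 = (0.2750)² × 40.6 = 3.070 mW.

P ≈ 3.07 mW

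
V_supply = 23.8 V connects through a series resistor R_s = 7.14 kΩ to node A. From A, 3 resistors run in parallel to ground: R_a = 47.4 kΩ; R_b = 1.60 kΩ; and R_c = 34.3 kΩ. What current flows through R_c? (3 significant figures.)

I ≈ 0.119 mA

Equivalent of the parallel group: R_p = 1.481 kΩ.
V_A by voltage divider: V_A = 23.8 × 1.481/(7.14 + 1.481) = 4.088 V.
Branch current I = V_A/R_c = 4.088/34.3 = 0.1192 mA.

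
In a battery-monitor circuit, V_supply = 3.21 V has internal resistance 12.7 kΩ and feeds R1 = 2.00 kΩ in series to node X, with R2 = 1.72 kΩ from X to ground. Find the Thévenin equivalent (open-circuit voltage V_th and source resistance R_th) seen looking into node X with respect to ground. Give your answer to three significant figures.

R1' = 12.7 + 2.00 = 14.70 kΩ (source resistance + R1).
Open-circuit (no load on X): V_th = V_supply · R2/(R1' + R2) = 3.21 × 1.72/(14.70 + 1.72) = 0.3362 V.
Zeroing V_supply shorts the top of R1' to ground, so R_th = R1' ‖ R2 = 1.540 kΩ.

V_th ≈ 0.336 V, R_th ≈ 1.54 kΩ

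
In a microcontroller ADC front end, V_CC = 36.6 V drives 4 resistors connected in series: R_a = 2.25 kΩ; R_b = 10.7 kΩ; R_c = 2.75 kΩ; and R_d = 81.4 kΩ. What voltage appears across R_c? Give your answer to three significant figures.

V ≈ 1.04 V

Series total: ΣR = 2.25 + 10.7 + 2.75 + 81.4 = 97.10 kΩ.
Voltage divider: V = V_CC · (2.750 / 97.10) = 36.6 × 0.02832 = 1.037 V.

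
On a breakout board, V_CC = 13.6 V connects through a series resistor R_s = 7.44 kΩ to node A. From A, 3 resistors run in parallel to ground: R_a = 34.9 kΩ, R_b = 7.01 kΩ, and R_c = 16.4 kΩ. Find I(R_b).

I ≈ 0.711 mA

Parallel bank: R_p = 1/(1/34.9 + 1/7.01 + 1/16.4) = 4.305 kΩ.
V_A = 13.6 × 4.305/11.75 = 4.985 V.
I(R_b) = V_A / R_b = 4.985/7.01 = 0.7111 mA.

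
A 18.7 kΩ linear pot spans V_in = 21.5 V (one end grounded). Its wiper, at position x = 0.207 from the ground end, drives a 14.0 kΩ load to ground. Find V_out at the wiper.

V_out ≈ 3.65 V

The pot divides into 14.83 kΩ above the wiper and 3.871 kΩ below.
(x·R_p) ‖ R_L = 3.032 kΩ.
V_out = 21.5 × 3.032/(14.83 + 3.032) = 3.650 V.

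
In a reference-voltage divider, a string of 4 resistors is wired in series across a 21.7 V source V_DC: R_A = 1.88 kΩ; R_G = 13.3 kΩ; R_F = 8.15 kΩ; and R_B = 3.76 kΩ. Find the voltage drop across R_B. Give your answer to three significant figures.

V ≈ 3.01 V

ΣR = 1.88 + 13.3 + 8.15 + 3.76 = 27.09 kΩ.
By the voltage-divider rule, V = 21.7 × 3.760/27.09 = 3.012 V.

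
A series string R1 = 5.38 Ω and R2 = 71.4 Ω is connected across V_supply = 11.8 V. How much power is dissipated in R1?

Series current I = V_supply/ΣR = 11.8/76.78 = 0.1537 A.
P(R1) = I²·R1 = (0.1537)² × 5.38 = 0.1271 W.

P ≈ 0.127 W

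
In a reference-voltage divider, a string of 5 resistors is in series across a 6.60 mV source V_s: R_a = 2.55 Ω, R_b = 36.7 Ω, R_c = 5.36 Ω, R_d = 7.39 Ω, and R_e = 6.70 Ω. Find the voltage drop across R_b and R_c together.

V ≈ 4.73 mV

ΣR = 2.55 + 36.7 + 5.36 + 7.39 + 6.70 = 58.70 Ω.
R_{R_b..R_c} = 36.7 + 5.36 = 42.06 Ω.
V = V_s · R/ΣR = 6.60 × 0.7165 = 4.729 mV.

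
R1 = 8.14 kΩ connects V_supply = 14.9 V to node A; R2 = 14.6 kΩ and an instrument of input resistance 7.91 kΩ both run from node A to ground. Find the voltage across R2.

First combine the lower leg with the load: R2 ‖ R_L = 5.130 kΩ.
Then V_out = V_supply · R2'/(R1 + R2') = 14.9 × 5.130/13.27 = 5.760 V.

V_out ≈ 5.76 V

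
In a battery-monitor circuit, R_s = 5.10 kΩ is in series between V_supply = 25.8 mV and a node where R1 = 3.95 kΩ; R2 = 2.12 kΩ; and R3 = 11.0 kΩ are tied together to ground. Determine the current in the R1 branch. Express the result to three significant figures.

Combine the parallel branches: R_p = (1/3.95 + 1/2.12 + 1/11.0)⁻¹ = 1.226 kΩ.
V_A by voltage divider: V_A = 25.8 × 1.226/(5.10 + 1.226) = 5.000 mV.
Branch current I = V_A/R1 = 5.000/3.95 = 1.266 µA.

I ≈ 1.27 µA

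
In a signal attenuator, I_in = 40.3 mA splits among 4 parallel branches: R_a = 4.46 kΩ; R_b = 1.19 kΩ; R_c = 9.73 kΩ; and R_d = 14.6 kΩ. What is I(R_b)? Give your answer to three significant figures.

I ≈ 27.4 mA

Conductances: ΣG = 1/4.46 + 1/1.19 + 1/9.73 + 1/14.6 = 1.236 (1/kΩ).
By the current-divider rule, I = I_in · G_k/ΣG = 40.3 × 0.6800 = 27.40 mA.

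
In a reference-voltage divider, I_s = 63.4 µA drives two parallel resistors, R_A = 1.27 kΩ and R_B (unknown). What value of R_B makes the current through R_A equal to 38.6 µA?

In a two-way split, I_A/I_s = R_B/(R_A + R_B).
With f = 0.6088, R_B = R_A · f/(1−f) = 1.27 × 1.556 = 1.977 kΩ.

R_B ≈ 1.98 kΩ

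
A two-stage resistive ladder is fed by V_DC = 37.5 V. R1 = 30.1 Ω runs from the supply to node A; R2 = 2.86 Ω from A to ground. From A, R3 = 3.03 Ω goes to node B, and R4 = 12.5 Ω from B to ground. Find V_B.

V_B ≈ 2.24 V

Looking into the second stage from A: R3 + R4 = 15.53 Ω appears in parallel with R2.
R2 ‖ (R3+R4) = 2.415 Ω.
First divider: V_A = V_DC · 2.415/(30.1 + 2.415) = 2.785 V.
V_B = V_A × 0.8049 = 2.242 V.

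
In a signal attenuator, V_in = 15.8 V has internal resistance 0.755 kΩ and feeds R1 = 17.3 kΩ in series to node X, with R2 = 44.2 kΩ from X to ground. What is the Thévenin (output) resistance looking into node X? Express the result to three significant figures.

R_th ≈ 12.8 kΩ

R1' = 0.755 + 17.3 = 18.05 kΩ (source resistance + R1).
Zeroing V_in shorts the top of R1' to ground, so R_th = R1' ‖ R2 = 12.82 kΩ.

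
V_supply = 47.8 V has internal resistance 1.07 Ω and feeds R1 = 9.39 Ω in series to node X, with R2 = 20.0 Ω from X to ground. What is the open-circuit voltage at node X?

R1' = 1.07 + 9.39 = 10.46 Ω (source resistance + R1).
Open-circuit (no load on X): V_th = V_supply · R2/(R1' + R2) = 47.8 × 20.0/(10.46 + 20.0) = 31.39 V.

V_th ≈ 31.4 V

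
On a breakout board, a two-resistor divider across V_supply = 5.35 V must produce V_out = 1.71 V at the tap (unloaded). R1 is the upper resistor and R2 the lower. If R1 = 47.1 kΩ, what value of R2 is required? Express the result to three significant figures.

V_out/V_supply = R2/(R1+R2) = 0.3196.
So R2 = R1 · V_out/(V_supply − V_out) = 47.1 × 1.71/(5.35 − 1.71) = 47.1 × 0.4698 = 22.13 kΩ.

R2 ≈ 22.1 kΩ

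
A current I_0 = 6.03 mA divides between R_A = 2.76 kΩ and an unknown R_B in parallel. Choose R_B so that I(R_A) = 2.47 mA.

R_B ≈ 1.91 kΩ

The fraction through R_A equals R_B/(R_A+R_B).
2.47/6.03 = R_B/(R_A + R_B) → R_B = R_A · (0.4096)/(1 − 0.4096) = 2.76 × 0.6938 = 1.915 kΩ.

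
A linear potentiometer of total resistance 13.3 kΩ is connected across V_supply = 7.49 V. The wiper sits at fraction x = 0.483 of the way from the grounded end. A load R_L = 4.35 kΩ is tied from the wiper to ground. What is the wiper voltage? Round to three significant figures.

V_out ≈ 2.05 V

The pot divides into 6.876 kΩ above the wiper and 6.424 kΩ below.
R_L loads the lower segment: effective lower R = 2.594 kΩ.
Loaded-divider output: V_out = 7.49 × 0.2739 = 2.051 V.
(Unloaded: V_out = x·V_supply = 3.62 V.)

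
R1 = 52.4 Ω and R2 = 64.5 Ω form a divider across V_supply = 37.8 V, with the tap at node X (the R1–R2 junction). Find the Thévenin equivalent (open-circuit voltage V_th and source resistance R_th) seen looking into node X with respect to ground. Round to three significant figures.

V_th ≈ 20.9 V, R_th ≈ 28.9 Ω

Open-circuit (no load on X): V_th = V_supply · R2/(R1 + R2) = 37.8 × 64.5/(52.40 + 64.5) = 20.86 V.
Zeroing V_supply shorts the top of R1 to ground, so R_th = R1 ‖ R2 = 28.91 Ω.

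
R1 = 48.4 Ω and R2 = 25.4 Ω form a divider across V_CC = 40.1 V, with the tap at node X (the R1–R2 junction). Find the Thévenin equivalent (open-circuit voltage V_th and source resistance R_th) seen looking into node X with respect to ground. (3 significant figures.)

V_th ≈ 13.8 V, R_th ≈ 16.7 Ω

With X open, the divider is unloaded: V_th = 40.1 × 25.4/73.80 = 13.80 V.
Looking into X with the source shorted: R_th = R1·R2/(R1+R2) = 48.40 × 25.4/73.80 = 16.66 Ω.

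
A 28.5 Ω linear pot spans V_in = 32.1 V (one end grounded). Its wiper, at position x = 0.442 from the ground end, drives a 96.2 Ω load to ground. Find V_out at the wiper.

Split the track: R_lower = x·R_p = 12.60 Ω, R_upper = (1−x)·R_p = 15.90 Ω.
Lower segment in parallel with the load: 12.60 ‖ 96.2 = 11.14 Ω.
Loaded-divider output: V_out = 32.1 × 0.4119 = 13.22 V.

V_out ≈ 13.2 V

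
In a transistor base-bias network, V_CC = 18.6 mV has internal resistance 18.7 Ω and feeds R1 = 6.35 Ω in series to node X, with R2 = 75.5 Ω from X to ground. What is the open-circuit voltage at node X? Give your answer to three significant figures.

V_th ≈ 14.0 mV

R1' = 18.7 + 6.35 = 25.05 Ω (source resistance + R1).
V_th is the unloaded tap voltage: V_CC · R2/(R1'+R2) = 18.6 × 0.7509 = 13.97 mV.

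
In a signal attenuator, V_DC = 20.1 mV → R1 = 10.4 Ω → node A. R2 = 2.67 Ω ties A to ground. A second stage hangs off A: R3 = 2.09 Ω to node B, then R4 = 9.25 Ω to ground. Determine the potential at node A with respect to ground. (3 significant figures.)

The second stage (R3 + R4 = 11.34 Ω) loads node A in parallel with R2.
Effective lower resistance at A: R2 ‖ 11.34 = 2.161 Ω.
First divider: V_A = V_DC · 2.161/(10.4 + 2.161) = 3.458 mV.

V_A ≈ 3.46 mV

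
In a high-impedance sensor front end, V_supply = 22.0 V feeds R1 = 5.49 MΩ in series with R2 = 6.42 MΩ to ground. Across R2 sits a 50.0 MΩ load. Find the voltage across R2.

V_out ≈ 11.2 V

R2 ‖ R_L = (6.42 × 50.0)/(6.42 + 50.0) = 5.689 MΩ.
Then V_out = V_supply · R2'/(R1 + R2') = 22.0 × 5.689/11.18 = 11.20 V.
(Unloaded it would be 11.9 V; the load pulls it down.)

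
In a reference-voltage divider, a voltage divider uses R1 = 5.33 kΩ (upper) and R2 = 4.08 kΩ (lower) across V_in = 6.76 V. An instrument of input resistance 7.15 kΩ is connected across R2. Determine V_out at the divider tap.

The load sits in parallel with R2, giving an effective lower resistance R2' = R2·R_L/(R2+R_L) = 2.598 kΩ.
Now apply the divider: V_out = 6.76 × 0.3277 = 2.215 V.
(Unloaded it would be 2.93 V; the load pulls it down.)

V_out ≈ 2.22 V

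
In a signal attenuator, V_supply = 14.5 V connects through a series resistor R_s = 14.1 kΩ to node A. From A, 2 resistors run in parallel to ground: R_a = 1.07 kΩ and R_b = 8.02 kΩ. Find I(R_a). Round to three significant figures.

Equivalent of the parallel group: R_p = 0.9440 kΩ.
V_A by voltage divider: V_A = 14.5 × 0.9440/(14.1 + 0.9440) = 0.9099 V.
Branch current I = V_A/R_a = 0.9099/1.07 = 0.8504 mA.
(Check via current divider: I_total = 0.9638 mA; share G_k/ΣG = 0.8823 → same result.)

I ≈ 0.850 mA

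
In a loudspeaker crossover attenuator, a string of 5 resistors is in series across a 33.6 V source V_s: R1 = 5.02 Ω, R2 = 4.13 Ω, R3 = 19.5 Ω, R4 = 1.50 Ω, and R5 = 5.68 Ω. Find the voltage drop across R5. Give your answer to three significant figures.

V ≈ 5.33 V

Series total: ΣR = 5.02 + 4.13 + 19.5 + 1.50 + 5.68 = 35.83 Ω.
By the voltage-divider rule, V = 33.6 × 5.680/35.83 = 5.326 V.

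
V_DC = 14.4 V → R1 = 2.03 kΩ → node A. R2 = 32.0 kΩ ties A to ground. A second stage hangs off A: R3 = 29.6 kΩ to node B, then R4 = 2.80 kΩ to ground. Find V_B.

V_B ≈ 1.11 V

The second stage (R3 + R4 = 32.40 kΩ) loads node A in parallel with R2.
Effective lower resistance at A: R2 ‖ 32.40 = 16.10 kΩ.
First divider: V_A = V_DC · 16.10/(2.03 + 16.10) = 12.79 V.
Then the unloaded second divider: V_B = V_A × R4/(R3+R4) = 12.79 × 0.08642 = 1.105 V.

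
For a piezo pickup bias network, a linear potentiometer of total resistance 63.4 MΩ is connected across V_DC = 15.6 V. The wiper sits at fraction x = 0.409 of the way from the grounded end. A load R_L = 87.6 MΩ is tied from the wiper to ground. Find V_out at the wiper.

V_out ≈ 5.43 V

Lower segment x·R_p = 25.93 MΩ; upper segment (1−x)·R_p = 37.47 MΩ.
R_L loads the lower segment: effective lower R = 20.01 MΩ.
Then V_out = V_DC · 20.01/(37.47 + 20.01) = 5.430 V.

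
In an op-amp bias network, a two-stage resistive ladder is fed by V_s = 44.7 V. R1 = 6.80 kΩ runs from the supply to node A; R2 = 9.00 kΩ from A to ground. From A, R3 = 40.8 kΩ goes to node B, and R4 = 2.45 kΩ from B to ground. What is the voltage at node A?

Node A sees R2 in parallel with the series input of stage 2, R3 + R4 = 43.25 kΩ.
Effective lower resistance at A: R2 ‖ 43.25 = 7.450 kΩ.
V_A = 44.7 × 7.450/(6.80 + 7.450) = 23.37 V.

V_A ≈ 23.4 V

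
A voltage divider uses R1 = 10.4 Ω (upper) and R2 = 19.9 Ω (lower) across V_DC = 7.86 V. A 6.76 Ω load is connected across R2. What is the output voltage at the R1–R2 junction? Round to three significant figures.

V_out ≈ 2.57 V

First combine the lower leg with the load: R2 ‖ R_L = 5.046 Ω.
Then V_out = V_DC · R2'/(R1 + R2') = 7.86 × 5.046/15.45 = 2.568 V.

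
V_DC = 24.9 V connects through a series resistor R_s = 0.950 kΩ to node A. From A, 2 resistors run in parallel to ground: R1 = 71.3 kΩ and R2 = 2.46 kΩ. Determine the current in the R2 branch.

I ≈ 7.23 mA

Combine the parallel branches: R_p = (1/71.3 + 1/2.46)⁻¹ = 2.378 kΩ.
Node voltage V_A = V_DC · R_p/(R_s + R_p) = 24.9 × 0.7145 = 17.79 V.
I(R2) = V_A / R2 = 17.79/2.46 = 7.233 mA.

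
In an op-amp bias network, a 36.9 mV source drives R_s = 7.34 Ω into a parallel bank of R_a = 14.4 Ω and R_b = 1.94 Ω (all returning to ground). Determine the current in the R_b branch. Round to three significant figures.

I ≈ 3.59 mA

Parallel bank: R_p = 1/(1/14.4 + 1/1.94) = 1.710 Ω.
Node voltage V_A = V_CC · R_p/(R_s + R_p) = 36.9 × 0.1889 = 6.971 mV.
I(R_b) = V_A / R_b = 6.971/1.94 = 3.593 mA.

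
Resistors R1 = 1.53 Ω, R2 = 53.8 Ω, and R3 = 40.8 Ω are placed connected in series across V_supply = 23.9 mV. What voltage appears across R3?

Total series resistance ΣR = 1.53 + 53.8 + 40.8 = 96.13 Ω.
Voltage divider: V = V_supply · (40.80 / 96.13) = 23.9 × 0.4244 = 10.14 mV.

V ≈ 10.1 mV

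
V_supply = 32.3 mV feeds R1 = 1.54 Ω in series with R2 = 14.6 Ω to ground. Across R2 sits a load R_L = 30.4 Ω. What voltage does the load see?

First combine the lower leg with the load: R2 ‖ R_L = 9.863 Ω.
Now apply the divider: V_out = 32.3 × 0.8649 = 27.94 mV.

V_out ≈ 27.9 mV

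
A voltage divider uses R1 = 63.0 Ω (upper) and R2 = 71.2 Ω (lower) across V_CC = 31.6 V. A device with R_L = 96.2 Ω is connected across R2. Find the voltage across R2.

V_out ≈ 12.4 V

R2 ‖ R_L = (71.2 × 96.2)/(71.2 + 96.2) = 40.92 Ω.
Voltage divider with the loaded lower leg: V_out = 31.6 × 40.92/(63.0 + 40.92) = 31.6 × 0.3937 = 12.44 V.
(Unloaded it would be 16.8 V; the load pulls it down.)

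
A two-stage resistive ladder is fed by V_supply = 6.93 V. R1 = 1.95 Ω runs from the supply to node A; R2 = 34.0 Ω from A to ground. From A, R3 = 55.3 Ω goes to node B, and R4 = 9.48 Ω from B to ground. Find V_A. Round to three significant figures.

Node A sees R2 in parallel with the series input of stage 2, R3 + R4 = 64.78 Ω.
R2 ‖ (R3+R4) = 22.30 Ω.
V_A = 6.93 × 22.30/(1.95 + 22.30) = 6.373 V.

V_A ≈ 6.37 V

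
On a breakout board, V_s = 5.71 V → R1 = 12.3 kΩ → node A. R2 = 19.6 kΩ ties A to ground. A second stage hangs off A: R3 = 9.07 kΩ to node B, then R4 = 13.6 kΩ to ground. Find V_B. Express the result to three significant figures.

Node A sees R2 in parallel with the series input of stage 2, R3 + R4 = 22.67 kΩ.
Effective lower resistance at A: R2 ‖ 22.67 = 10.51 kΩ.
So V_A = 5.71 × 0.4608 = 2.631 V.
Then the unloaded second divider: V_B = V_A × R4/(R3+R4) = 2.631 × 0.5999 = 1.578 V.

V_B ≈ 1.58 V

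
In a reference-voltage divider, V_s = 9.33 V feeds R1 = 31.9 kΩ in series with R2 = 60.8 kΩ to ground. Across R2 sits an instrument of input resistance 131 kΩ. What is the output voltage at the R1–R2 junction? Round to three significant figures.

V_out ≈ 5.28 V

First combine the lower leg with the load: R2 ‖ R_L = 41.53 kΩ.
Voltage divider with the loaded lower leg: V_out = 9.33 × 41.53/(31.9 + 41.53) = 9.33 × 0.5656 = 5.277 V.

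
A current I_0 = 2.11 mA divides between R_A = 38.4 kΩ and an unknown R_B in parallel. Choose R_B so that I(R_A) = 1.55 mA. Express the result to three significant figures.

R_B ≈ 106 kΩ

In a two-way split, I_A/I_0 = R_B/(R_A + R_B).
1.55/2.11 = R_B/(R_A + R_B) → R_B = R_A · (0.7346)/(1 − 0.7346) = 38.4 × 2.768 = 106.3 kΩ.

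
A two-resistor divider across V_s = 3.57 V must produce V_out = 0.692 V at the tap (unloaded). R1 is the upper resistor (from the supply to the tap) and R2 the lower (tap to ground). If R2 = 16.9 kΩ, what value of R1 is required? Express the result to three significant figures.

R1 ≈ 70.3 kΩ

V_out/V_s = R2/(R1+R2) = 0.1938.
Rearranging, R1 = R2·(1−k)/k = 16.9 × 4.159 = 70.29 kΩ.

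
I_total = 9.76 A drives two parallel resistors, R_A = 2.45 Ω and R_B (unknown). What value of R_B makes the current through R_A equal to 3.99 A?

R_B ≈ 1.69 Ω

Two-branch current divider: I_A = I_total · R_B/(R_A + R_B).
With f = 0.4088, R_B = R_A · f/(1−f) = 2.45 × 0.6915 = 1.694 Ω.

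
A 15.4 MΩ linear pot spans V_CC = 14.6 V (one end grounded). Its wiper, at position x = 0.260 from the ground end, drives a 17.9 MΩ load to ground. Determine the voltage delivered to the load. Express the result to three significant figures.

V_out ≈ 3.26 V

The pot divides into 11.40 MΩ above the wiper and 4.004 MΩ below.
R_L loads the lower segment: effective lower R = 3.272 MΩ.
Loaded-divider output: V_out = 14.6 × 0.2231 = 3.257 V.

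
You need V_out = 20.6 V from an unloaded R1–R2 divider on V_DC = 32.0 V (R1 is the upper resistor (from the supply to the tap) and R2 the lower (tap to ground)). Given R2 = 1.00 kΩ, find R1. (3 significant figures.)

The divider ratio is R2/(R1+R2) = 20.6/32.0 = 0.6438.
R1 = R2·(1/k − 1) = 1.00 × 0.5534 = 0.5534 kΩ.

R1 ≈ 0.553 kΩ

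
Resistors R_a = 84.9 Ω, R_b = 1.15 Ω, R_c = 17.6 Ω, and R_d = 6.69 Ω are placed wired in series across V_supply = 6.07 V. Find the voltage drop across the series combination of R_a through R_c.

Series total: ΣR = 84.9 + 1.15 + 17.6 + 6.69 = 110.3 Ω.
R_{R_a..R_c} = 84.9 + 1.15 + 17.6 = 103.7 Ω.
By the voltage-divider rule, V = 6.07 × 103.7/110.3 = 5.702 V.

V ≈ 5.70 V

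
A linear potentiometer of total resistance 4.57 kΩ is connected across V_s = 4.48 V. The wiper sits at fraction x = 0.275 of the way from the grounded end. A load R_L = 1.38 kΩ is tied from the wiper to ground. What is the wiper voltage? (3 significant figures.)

V_out ≈ 0.742 V

Lower segment x·R_p = 1.257 kΩ; upper segment (1−x)·R_p = 3.313 kΩ.
R_L loads the lower segment: effective lower R = 0.6577 kΩ.
V_out = 4.48 × 0.6577/(3.313 + 0.6577) = 0.7421 V.
(Unloaded: V_out = x·V_s = 1.23 V.)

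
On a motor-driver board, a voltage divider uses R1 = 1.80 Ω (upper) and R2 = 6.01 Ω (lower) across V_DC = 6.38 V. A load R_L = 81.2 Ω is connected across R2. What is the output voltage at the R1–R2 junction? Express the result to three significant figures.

V_out ≈ 4.83 V

The load sits in parallel with R2, giving an effective lower resistance R2' = R2·R_L/(R2+R_L) = 5.596 Ω.
Now apply the divider: V_out = 6.38 × 0.7566 = 4.827 V.
(Unloaded it would be 4.91 V; the load pulls it down.)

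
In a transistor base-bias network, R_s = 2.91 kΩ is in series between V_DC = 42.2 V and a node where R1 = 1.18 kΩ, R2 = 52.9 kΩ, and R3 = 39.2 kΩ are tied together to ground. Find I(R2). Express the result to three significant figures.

Parallel bank: R_p = 1/(1/1.18 + 1/52.9 + 1/39.2) = 1.121 kΩ.
V_A = 42.2 × 1.121/4.031 = 11.74 V.
Branch current I = V_A/R2 = 11.74/52.9 = 0.2219 mA.

I ≈ 0.222 mA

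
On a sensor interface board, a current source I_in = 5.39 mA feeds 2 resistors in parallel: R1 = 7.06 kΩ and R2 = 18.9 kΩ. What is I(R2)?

I ≈ 1.47 mA

With just two branches, the current splits inversely with resistance.
I(R2) = 5.39 × 7.06/(7.06 + 18.9) = 5.39 × 0.2720 = 1.466 mA.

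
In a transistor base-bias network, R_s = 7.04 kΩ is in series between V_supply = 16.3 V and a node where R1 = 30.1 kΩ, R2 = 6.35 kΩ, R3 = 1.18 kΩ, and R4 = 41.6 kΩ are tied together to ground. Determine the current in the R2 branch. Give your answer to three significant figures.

Combine the parallel branches: R_p = (1/30.1 + 1/6.35 + 1/1.18 + 1/41.6)⁻¹ = 0.9414 kΩ.
V_A = 16.3 × 0.9414/7.981 = 1.923 V.
I(R2) = V_A / R2 = 1.923/6.35 = 0.3028 mA.

I ≈ 0.303 mA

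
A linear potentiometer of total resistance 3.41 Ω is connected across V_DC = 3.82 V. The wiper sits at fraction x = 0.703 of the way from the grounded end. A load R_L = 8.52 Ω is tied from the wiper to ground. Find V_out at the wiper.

V_out ≈ 2.48 V

The pot divides into 1.013 Ω above the wiper and 2.397 Ω below.
Lower segment in parallel with the load: 2.397 ‖ 8.52 = 1.871 Ω.
Loaded-divider output: V_out = 3.82 × 0.6488 = 2.478 V.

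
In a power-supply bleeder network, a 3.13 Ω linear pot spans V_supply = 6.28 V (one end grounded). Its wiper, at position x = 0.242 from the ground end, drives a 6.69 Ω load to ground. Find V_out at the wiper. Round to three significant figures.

Lower segment x·R_p = 0.7575 Ω; upper segment (1−x)·R_p = 2.373 Ω.
R_L loads the lower segment: effective lower R = 0.6804 Ω.
Loaded-divider output: V_out = 6.28 × 0.2229 = 1.400 V.

V_out ≈ 1.40 V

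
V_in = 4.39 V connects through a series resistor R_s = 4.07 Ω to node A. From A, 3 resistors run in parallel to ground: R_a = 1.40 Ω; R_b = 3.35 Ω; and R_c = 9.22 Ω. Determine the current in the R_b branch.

Combine the parallel branches: R_p = (1/1.40 + 1/3.35 + 1/9.22)⁻¹ = 0.8919 Ω.
V_A = 4.39 × 0.8919/4.962 = 0.7891 V.
I(R_b) = V_A / R_b = 0.7891/3.35 = 0.2355 A.

I ≈ 0.236 A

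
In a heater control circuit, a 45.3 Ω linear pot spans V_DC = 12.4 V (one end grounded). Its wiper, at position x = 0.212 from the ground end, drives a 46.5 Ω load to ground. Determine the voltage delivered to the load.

Split the track: R_lower = x·R_p = 9.604 Ω, R_upper = (1−x)·R_p = 35.70 Ω.
Lower segment in parallel with the load: 9.604 ‖ 46.5 = 7.960 Ω.
Then V_out = V_DC · 7.960/(35.70 + 7.960) = 2.261 V.
(Unloaded: V_out = x·V_DC = 2.63 V.)

V_out ≈ 2.26 V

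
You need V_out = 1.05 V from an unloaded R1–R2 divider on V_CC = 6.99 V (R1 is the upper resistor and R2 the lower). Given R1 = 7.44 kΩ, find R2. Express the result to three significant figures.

R2 ≈ 1.32 kΩ

V_out/V_CC = R2/(R1+R2) = 0.1502.
R2 = R1 · 0.1502/(1 − 0.1502) = 1.315 kΩ.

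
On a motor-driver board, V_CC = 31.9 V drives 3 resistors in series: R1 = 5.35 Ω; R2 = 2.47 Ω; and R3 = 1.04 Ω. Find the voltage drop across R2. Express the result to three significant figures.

V ≈ 8.89 V

Series total: ΣR = 5.35 + 2.47 + 1.04 = 8.860 Ω.
Voltage divider: V = V_CC · (2.470 / 8.860) = 31.9 × 0.2788 = 8.893 V.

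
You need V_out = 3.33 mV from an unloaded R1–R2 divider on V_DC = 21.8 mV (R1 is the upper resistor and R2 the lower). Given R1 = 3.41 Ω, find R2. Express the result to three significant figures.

V_out/V_DC = R2/(R1+R2) = 0.1528.
R2 = R1 · 0.1528/(1 − 0.1528) = 0.6148 Ω.

R2 ≈ 0.615 Ω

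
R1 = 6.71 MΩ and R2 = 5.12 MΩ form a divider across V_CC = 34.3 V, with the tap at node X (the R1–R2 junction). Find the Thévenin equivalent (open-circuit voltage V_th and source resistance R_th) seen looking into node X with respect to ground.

Open-circuit (no load on X): V_th = V_CC · R2/(R1 + R2) = 34.3 × 5.12/(6.710 + 5.12) = 14.84 V.
With V_CC suppressed (replaced by a short), R_th = R1 ‖ R2 = (6.710 × 5.12)/(6.710 + 5.12) = 2.904 MΩ.

V_th ≈ 14.8 V, R_th ≈ 2.90 MΩ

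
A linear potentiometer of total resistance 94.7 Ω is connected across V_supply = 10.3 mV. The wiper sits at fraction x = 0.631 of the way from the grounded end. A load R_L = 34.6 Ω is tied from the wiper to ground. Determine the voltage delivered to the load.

Lower segment x·R_p = 59.76 Ω; upper segment (1−x)·R_p = 34.94 Ω.
(x·R_p) ‖ R_L = 21.91 Ω.
Then V_out = V_supply · 21.91/(34.94 + 21.91) = 3.970 mV.
(Unloaded: V_out = x·V_supply = 6.50 mV.)

V_out ≈ 3.97 mV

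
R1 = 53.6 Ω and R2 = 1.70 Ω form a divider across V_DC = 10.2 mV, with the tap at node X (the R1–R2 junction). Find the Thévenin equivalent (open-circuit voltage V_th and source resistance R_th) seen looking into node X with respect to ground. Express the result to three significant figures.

V_th ≈ 0.314 mV, R_th ≈ 1.65 Ω

Open-circuit (no load on X): V_th = V_DC · R2/(R1 + R2) = 10.2 × 1.70/(53.60 + 1.70) = 0.3136 mV.
Zeroing V_DC shorts the top of R1 to ground, so R_th = R1 ‖ R2 = 1.648 Ω.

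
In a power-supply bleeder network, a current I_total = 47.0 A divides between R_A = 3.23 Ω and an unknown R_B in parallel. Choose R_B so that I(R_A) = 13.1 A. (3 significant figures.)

R_B ≈ 1.25 Ω

Two-branch current divider: I_A = I_total · R_B/(R_A + R_B).
With f = 0.2787, R_B = R_A · f/(1−f) = 3.23 × 0.3864 = 1.248 Ω.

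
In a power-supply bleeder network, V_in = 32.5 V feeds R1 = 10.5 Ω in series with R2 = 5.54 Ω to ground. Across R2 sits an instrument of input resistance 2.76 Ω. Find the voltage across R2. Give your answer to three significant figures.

V_out ≈ 4.85 V

The load sits in parallel with R2, giving an effective lower resistance R2' = R2·R_L/(R2+R_L) = 1.842 Ω.
Voltage divider with the loaded lower leg: V_out = 32.5 × 1.842/(10.5 + 1.842) = 32.5 × 0.1493 = 4.851 V.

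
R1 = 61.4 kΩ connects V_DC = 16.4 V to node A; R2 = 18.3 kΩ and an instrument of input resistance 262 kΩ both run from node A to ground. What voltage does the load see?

V_out ≈ 3.57 V

First combine the lower leg with the load: R2 ‖ R_L = 17.11 kΩ.
Voltage divider with the loaded lower leg: V_out = 16.4 × 17.11/(61.4 + 17.11) = 16.4 × 0.2179 = 3.573 V.
(Unloaded it would be 3.77 V; the load pulls it down.)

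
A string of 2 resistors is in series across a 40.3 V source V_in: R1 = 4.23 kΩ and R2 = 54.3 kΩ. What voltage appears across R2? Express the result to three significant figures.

V ≈ 37.4 V

Series total: ΣR = 4.23 + 54.3 = 58.53 kΩ.
V = V_in · R/ΣR = 40.3 × 0.9277 = 37.39 V.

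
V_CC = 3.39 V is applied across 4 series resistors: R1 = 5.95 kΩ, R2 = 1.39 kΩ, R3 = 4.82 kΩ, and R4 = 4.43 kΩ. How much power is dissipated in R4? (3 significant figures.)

P ≈ 0.185 mW

The common current is I = 3.39/16.59 = 0.2043 mA.
P = I²R = 0.04175 × 4.43 = 0.1850 mW.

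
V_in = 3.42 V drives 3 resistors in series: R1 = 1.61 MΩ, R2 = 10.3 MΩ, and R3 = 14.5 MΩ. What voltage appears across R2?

V ≈ 1.33 V

ΣR = 1.61 + 10.3 + 14.5 = 26.41 MΩ.
By the voltage-divider rule, V = 3.42 × 10.30/26.41 = 1.334 V.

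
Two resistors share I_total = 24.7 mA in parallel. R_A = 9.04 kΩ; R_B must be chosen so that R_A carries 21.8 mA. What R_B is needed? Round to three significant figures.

In a two-way split, I_A/I_total = R_B/(R_A + R_B).
21.8/24.7 = R_B/(R_A + R_B) → R_B = R_A · (0.8826)/(1 − 0.8826) = 9.04 × 7.517 = 67.96 kΩ.

R_B ≈ 68.0 kΩ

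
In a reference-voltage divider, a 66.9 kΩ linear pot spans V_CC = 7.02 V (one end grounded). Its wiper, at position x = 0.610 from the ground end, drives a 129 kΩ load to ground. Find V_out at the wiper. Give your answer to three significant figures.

Split the track: R_lower = x·R_p = 40.81 kΩ, R_upper = (1−x)·R_p = 26.09 kΩ.
Lower segment in parallel with the load: 40.81 ‖ 129 = 31.00 kΩ.
Then V_out = V_CC · 31.00/(26.09 + 31.00) = 3.812 V.
(Unloaded: V_out = x·V_CC = 4.28 V.)

V_out ≈ 3.81 V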